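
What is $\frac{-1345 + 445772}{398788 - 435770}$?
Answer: $- \frac{444427}{36982} \approx -12.017$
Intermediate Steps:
$\frac{-1345 + 445772}{398788 - 435770} = \frac{444427}{-36982} = 444427 \left(- \frac{1}{36982}\right) = - \frac{444427}{36982}$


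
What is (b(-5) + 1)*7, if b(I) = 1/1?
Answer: 14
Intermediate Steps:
b(I) = 1
(b(-5) + 1)*7 = (1 + 1)*7 = 2*7 = 14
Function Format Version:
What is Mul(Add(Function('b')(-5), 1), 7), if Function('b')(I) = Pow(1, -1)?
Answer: 14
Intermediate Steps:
Function('b')(I) = 1
Mul(Add(Function('b')(-5), 1), 7) = Mul(Add(1, 1), 7) = Mul(2, 7) = 14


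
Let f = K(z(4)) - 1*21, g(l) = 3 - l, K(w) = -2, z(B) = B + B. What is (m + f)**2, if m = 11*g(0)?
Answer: 100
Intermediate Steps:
z(B) = 2*B
m = 33 (m = 11*(3 - 1*0) = 11*(3 + 0) = 11*3 = 33)
f = -23 (f = -2 - 1*21 = -2 - 21 = -23)
(m + f)**2 = (33 - 23)**2 = 10**2 = 100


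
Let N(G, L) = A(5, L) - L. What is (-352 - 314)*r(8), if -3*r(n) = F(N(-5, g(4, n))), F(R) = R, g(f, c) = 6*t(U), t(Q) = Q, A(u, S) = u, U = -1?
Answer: 2442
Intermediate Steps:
g(f, c) = -6 (g(f, c) = 6*(-1) = -6)
N(G, L) = 5 - L
r(n) = -11/3 (r(n) = -(5 - 1*(-6))/3 = -(5 + 6)/3 = -⅓*11 = -11/3)
(-352 - 314)*r(8) = (-352 - 314)*(-11/3) = -666*(-11/3) = 2442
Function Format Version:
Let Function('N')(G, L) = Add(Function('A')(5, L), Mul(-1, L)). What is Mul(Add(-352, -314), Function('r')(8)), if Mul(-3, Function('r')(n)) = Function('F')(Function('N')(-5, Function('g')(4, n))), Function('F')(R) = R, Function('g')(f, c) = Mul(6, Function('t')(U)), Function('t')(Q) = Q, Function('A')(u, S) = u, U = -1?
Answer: 2442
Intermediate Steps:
Function('g')(f, c) = -6 (Function('g')(f, c) = Mul(6, -1) = -6)
Function('N')(G, L) = Add(5, Mul(-1, L))
Function('r')(n) = Rational(-11, 3) (Function('r')(n) = Mul(Rational(-1, 3), Add(5, Mul(-1, -6))) = Mul(Rational(-1, 3), Add(5, 6)) = Mul(Rational(-1, 3), 11) = Rational(-11, 3))
Mul(Add(-352, -314), Function('r')(8)) = Mul(Add(-352, -314), Rational(-11, 3)) = Mul(-666, Rational(-11, 3)) = 2442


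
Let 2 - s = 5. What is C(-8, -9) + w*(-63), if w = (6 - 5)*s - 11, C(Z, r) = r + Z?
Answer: 865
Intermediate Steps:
s = -3 (s = 2 - 1*5 = 2 - 5 = -3)
C(Z, r) = Z + r
w = -14 (w = (6 - 5)*(-3) - 11 = 1*(-3) - 11 = -3 - 11 = -14)
C(-8, -9) + w*(-63) = (-8 - 9) - 14*(-63) = -17 + 882 = 865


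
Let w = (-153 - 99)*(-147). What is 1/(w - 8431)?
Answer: 1/28613 ≈ 3.4949e-5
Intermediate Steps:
w = 37044 (w = -252*(-147) = 37044)
1/(w - 8431) = 1/(37044 - 8431) = 1/28613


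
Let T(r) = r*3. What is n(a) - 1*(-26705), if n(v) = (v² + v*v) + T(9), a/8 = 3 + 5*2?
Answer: 48364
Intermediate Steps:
T(r) = 3*r
a = 104 (a = 8*(3 + 5*2) = 8*(3 + 10) = 8*13 = 104)
n(v) = 27 + 2*v² (n(v) = (v² + v*v) + 3*9 = (v² + v²) + 27 = 2*v² + 27 = 27 + 2*v²)
n(a) - 1*(-26705) = (27 + 2*104²) - 1*(-26705) = (27 + 2*10816) + 26705 = (27 + 21632) + 26705 = 21659 + 26705 = 48364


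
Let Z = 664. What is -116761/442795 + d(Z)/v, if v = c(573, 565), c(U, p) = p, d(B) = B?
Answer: 773037/848065 ≈ 0.91153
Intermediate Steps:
v = 565
-116761/442795 + d(Z)/v = -116761/442795 + 664/565 = -116761*1/442795 + 664*(1/565) = -1979/7505 + 664/565 = 773037/848065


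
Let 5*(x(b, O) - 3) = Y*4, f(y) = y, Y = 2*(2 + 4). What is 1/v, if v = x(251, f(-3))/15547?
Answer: 11105/9 ≈ 1233.9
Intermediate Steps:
Y = 12 (Y = 2*6 = 12)
x(b, O) = 63/5 (x(b, O) = 3 + (12*4)/5 = 3 + (⅕)*48 = 3 + 48/5 = 63/5)
v = 9/11105 (v = (63/5)/15547 = (63/5)*(1/15547) = 9/11105 ≈ 0.00081045)
1/v = 1/(9/11105) = 11105/9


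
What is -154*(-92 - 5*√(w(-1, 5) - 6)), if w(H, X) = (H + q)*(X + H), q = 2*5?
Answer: 14168 + 770*√30 ≈ 18385.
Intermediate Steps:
q = 10
w(H, X) = (10 + H)*(H + X) (w(H, X) = (H + 10)*(X + H) = (10 + H)*(H + X))
-154*(-92 - 5*√(w(-1, 5) - 6)) = -154*(-92 - 5*√(((-1)² + 10*(-1) + 10*5 - 1*5) - 6)) = -154*(-92 - 5*√((1 - 10 + 50 - 5) - 6)) = -154*(-92 - 5*√(36 - 6)) = -154*(-92 - 5*√30) = 14168 + 770*√30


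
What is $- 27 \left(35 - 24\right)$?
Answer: $-297$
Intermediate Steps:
$- 27 \left(35 - 24\right) = \left(-27\right) 11 = -297$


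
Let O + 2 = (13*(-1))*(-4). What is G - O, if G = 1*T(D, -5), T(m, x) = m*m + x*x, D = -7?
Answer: 24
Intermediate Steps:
O = 50 (O = -2 + (13*(-1))*(-4) = -2 - 13*(-4) = -2 + 52 = 50)
T(m, x) = m² + x²
G = 74 (G = 1*((-7)² + (-5)²) = 1*(49 + 25) = 1*74 = 74)
G - O = 74 - 1*50 = 74 - 50 = 24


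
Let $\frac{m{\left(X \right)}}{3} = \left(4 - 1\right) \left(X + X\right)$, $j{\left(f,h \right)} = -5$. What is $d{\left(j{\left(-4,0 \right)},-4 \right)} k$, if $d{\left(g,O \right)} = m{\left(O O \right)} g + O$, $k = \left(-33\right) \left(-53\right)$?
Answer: $-2525556$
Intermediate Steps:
$m{\left(X \right)} = 18 X$ ($m{\left(X \right)} = 3 \left(4 - 1\right) \left(X + X\right) = 3 \cdot 3 \cdot 2 X = 3 \cdot 6 X = 18 X$)
$k = 1749$
$d{\left(g,O \right)} = O + 18 g O^{2}$ ($d{\left(g,O \right)} = 18 O O g + O = 18 O^{2} g + O = 18 g O^{2} + O = O + 18 g O^{2}$)
$d{\left(j{\left(-4,0 \right)},-4 \right)} k = - 4 \left(1 + 18 \left(-4\right) \left(-5\right)\right) 1749 = - 4 \left(1 + 360\right) 1749 = \left(-4\right) 361 \cdot 1749 = \left(-1444\right) 1749 = -2525556$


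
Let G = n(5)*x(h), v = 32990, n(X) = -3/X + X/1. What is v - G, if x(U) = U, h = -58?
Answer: 166226/5 ≈ 33245.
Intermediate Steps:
n(X) = X - 3/X (n(X) = -3/X + X*1 = -3/X + X = X - 3/X)
G = -1276/5 (G = (5 - 3/5)*(-58) = (5 - 3*⅕)*(-58) = (5 - ⅗)*(-58) = (22/5)*(-58) = -1276/5 ≈ -255.20)
v - G = 32990 - 1*(-1276/5) = 32990 + 1276/5 = 166226/5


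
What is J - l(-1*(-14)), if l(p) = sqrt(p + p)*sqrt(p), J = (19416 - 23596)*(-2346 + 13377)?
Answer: -46109580 - 14*sqrt(2) ≈ -4.6110e+7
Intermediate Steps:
J = -46109580 (J = -4180*11031 = -46109580)
l(p) = p*sqrt(2) (l(p) = sqrt(2*p)*sqrt(p) = (sqrt(2)*sqrt(p))*sqrt(p) = p*sqrt(2))
J - l(-1*(-14)) = -46109580 - (-1*(-14))*sqrt(2) = -46109580 - 14*sqrt(2)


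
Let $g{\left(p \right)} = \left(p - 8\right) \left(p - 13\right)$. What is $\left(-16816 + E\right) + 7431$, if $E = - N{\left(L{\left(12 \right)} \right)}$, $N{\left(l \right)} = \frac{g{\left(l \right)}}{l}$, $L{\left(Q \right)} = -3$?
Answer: $- \frac{27979}{3} \approx -9326.3$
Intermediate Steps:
$g{\left(p \right)} = \left(-13 + p\right) \left(-8 + p\right)$ ($g{\left(p \right)} = \left(-8 + p\right) \left(-13 + p\right) = \left(-13 + p\right) \left(-8 + p\right)$)
$N{\left(l \right)} = \frac{104 + l^{2} - 21 l}{l}$
$E = \frac{176}{3}$ ($E = - (-21 - 3 + \frac{104}{-3}) = - (-21 - 3 + 104 \left(- \frac{1}{3}\right)) = - (-21 - 3 - \frac{104}{3}) = \left(-1\right) \left(- \frac{176}{3}\right) = \frac{176}{3} \approx 58.667$)
$\left(-16816 + E\right) + 7431 = \left(-16816 + \frac{176}{3}\right) + 7431 = - \frac{50272}{3} + 7431 = - \frac{27979}{3}$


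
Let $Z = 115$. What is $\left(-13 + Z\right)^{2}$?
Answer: $10404$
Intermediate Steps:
$\left(-13 + Z\right)^{2} = \left(-13 + 115\right)^{2} = 102^{2} = 10404$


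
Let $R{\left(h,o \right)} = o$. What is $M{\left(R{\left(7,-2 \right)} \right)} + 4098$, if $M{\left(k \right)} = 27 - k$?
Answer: $4127$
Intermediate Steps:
$M{\left(R{\left(7,-2 \right)} \right)} + 4098 = \left(27 - -2\right) + 4098 = \left(27 + 2\right) + 4098 = 29 + 4098 = 4127$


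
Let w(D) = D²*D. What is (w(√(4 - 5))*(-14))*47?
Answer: 658*I ≈ 658.0*I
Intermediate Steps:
w(D) = D³
(w(√(4 - 5))*(-14))*47 = ((√(4 - 5))³*(-14))*47 = ((√(-1))³*(-14))*47 = (I³*(-14))*47 = (-I*(-14))*47 = (14*I)*47 = 658*I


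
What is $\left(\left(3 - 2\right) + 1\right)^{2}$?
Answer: $4$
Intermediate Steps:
$\left(\left(3 - 2\right) + 1\right)^{2} = \left(1 + 1\right)^{2} = 2^{2} = 4$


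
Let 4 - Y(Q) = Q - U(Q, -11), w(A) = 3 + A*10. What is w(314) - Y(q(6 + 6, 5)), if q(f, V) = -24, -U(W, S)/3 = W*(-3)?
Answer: 3331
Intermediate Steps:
w(A) = 3 + 10*A
U(W, S) = 9*W (U(W, S) = -3*W*(-3) = -(-9)*W = 9*W)
Y(Q) = 4 + 8*Q (Y(Q) = 4 - (Q - 9*Q) = 4 - (-8)*Q = 4 + 8*Q)
w(314) - Y(q(6 + 6, 5)) = (3 + 10*314) - (4 + 8*(-24)) = (3 + 3140) - (4 - 192) = 3143 - 1*(-188) = 3143 + 188 = 3331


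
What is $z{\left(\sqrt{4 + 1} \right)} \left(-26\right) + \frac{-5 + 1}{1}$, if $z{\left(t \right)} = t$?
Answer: $-4 - 26 \sqrt{5} \approx -62.138$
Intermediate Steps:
$z{\left(\sqrt{4 + 1} \right)} \left(-26\right) + \frac{-5 + 1}{1} = \sqrt{4 + 1} \left(-26\right) + \frac{-5 + 1}{1} = \sqrt{5} \left(-26\right) + 1 \left(-4\right) = - 26 \sqrt{5} - 4 = -4 - 26 \sqrt{5}$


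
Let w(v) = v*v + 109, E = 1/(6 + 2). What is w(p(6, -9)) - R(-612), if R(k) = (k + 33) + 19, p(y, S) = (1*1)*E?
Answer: 42817/64 ≈ 669.02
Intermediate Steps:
E = 1/8 ≈ 0.12500
p(y, S) = 1/8 (p(y, S) = (1*1)*(1/8) = 1*(1/8) = 1/8)
w(v) = 109 + v**2 (w(v) = v**2 + 109 = 109 + v**2)
R(k) = 52 + k (R(k) = (33 + k) + 19 = 52 + k)
w(p(6, -9)) - R(-612) = (109 + (1/8)**2) - (52 - 612) = (109 + 1/64) - 1*(-560) = 6977/64 + 560 = 42817/64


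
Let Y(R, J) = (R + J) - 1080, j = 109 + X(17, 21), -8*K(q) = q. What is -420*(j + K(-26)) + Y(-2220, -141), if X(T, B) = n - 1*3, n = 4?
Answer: -51006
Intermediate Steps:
X(T, B) = 1 (X(T, B) = 4 - 1*3 = 4 - 3 = 1)
K(q) = -q/8
j = 110 (j = 109 + 1 = 110)
Y(R, J) = -1080 + J + R (Y(R, J) = (J + R) - 1080 = -1080 + J + R)
-420*(j + K(-26)) + Y(-2220, -141) = -420*(110 - ⅛*(-26)) + (-1080 - 141 - 2220) = -420*(110 + 13/4) - 3441 = -420*453/4 - 3441 = -47565 - 3441 = -51006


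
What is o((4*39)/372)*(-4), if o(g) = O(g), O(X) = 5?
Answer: -20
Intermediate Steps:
o(g) = 5
o((4*39)/372)*(-4) = 5*(-4) = -20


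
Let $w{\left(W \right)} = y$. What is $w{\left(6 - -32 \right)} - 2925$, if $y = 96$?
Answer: $-2829$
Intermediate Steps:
$w{\left(W \right)} = 96$
$w{\left(6 - -32 \right)} - 2925 = 96 - 2925 = -2829$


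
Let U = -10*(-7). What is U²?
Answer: 4900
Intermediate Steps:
U = 70
U² = 70² = 4900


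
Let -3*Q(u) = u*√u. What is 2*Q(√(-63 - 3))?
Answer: -2*66^(¾)*I^(3/2)/3 ≈ 10.916 - 10.916*I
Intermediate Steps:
Q(u) = -u^(3/2)/3 (Q(u) = -u*√u/3 = -u^(3/2)/3)
2*Q(√(-63 - 3)) = 2*(-(-63 - 3)^(¾)/3) = 2*(-(-66)^(¾)/3) = 2*(-66^(¾)*I^(3/2)/3) = -2*66^(¾)*I^(3/2)/3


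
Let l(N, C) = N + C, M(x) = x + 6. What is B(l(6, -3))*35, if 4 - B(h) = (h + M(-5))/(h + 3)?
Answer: 350/3 ≈ 116.67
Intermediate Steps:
M(x) = 6 + x
l(N, C) = C + N
B(h) = 4 - (1 + h)/(3 + h) (B(h) = 4 - (h + (6 - 5))/(h + 3) = 4 - (h + 1)/(3 + h) = 4 - (1 + h)/(3 + h))
B(l(6, -3))*35 = ((11 + 3*(-3 + 6))/(3 + (-3 + 6)))*35 = ((11 + 3*3)/(3 + 3))*35 = ((11 + 9)/6)*35 = ((⅙)*20)*35 = (10/3)*35 = 350/3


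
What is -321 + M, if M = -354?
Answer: -675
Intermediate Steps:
-321 + M = -321 - 354 = -675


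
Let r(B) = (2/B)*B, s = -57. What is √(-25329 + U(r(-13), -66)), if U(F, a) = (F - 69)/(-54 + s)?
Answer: 2*I*√78017793/111 ≈ 159.15*I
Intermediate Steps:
r(B) = 2
U(F, a) = 23/37 - F/111 (U(F, a) = (F - 69)/(-54 - 57) = (-69 + F)/(-111) = (-69 + F)*(-1/111) = 23/37 - F/111)
√(-25329 + U(r(-13), -66)) = √(-25329 + (23/37 - 1/111*2)) = √(-25329 + (23/37 - 2/111)) = √(-25329 + 67/111) = √(-2811452/111) = 2*I*√78017793/111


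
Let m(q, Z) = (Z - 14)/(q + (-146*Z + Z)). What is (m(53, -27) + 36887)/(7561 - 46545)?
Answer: -146367575/154688512 ≈ -0.94621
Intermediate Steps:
m(q, Z) = (-14 + Z)/(q - 145*Z)
(m(53, -27) + 36887)/(7561 - 46545) = ((14 - 1*(-27))/(-1*53 + 145*(-27)) + 36887)/(7561 - 46545) = ((14 + 27)/(-53 - 3915) + 36887)/(-38984) = (41/(-3968) + 36887)*(-1/38984) = (-1/3968*41 + 36887)*(-1/38984) = (-41/3968 + 36887)*(-1/38984) = (146367575/3968)*(-1/38984) = -146367575/154688512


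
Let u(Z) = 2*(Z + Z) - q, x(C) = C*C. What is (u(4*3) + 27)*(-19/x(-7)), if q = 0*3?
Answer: -1425/49 ≈ -29.082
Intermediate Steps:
x(C) = C²
q = 0
u(Z) = 4*Z (u(Z) = 2*(Z + Z) - 1*0 = 2*(2*Z) + 0 = 4*Z + 0 = 4*Z)
(u(4*3) + 27)*(-19/x(-7)) = (4*(4*3) + 27)*(-19/((-7)²)) = (4*12 + 27)*(-19/49) = (48 + 27)*(-19*1/49) = 75*(-19/49) = -1425/49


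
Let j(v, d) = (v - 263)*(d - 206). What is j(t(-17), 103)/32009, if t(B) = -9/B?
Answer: 459586/544153 ≈ 0.84459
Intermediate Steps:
j(v, d) = (-263 + v)*(-206 + d)
j(t(-17), 103)/32009 = (54178 - 263*103 - (-1854)/(-17) + 103*(-9/(-17)))/32009 = (54178 - 27089 - (-1854)*(-1)/17 + 103*(-9*(-1/17)))*(1/32009) = (54178 - 27089 - 206*9/17 + 103*(9/17))*(1/32009) = (54178 - 27089 - 1854/17 + 927/17)*(1/32009) = (459586/17)*(1/32009) = 459586/544153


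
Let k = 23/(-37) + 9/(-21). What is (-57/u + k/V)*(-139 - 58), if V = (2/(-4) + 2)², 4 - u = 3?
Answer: 26389135/2331 ≈ 11321.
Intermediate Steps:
u = 1 (u = 4 - 1*3 = 4 - 3 = 1)
k = -272/259 (k = 23*(-1/37) + 9*(-1/21) = -23/37 - 3/7 = -272/259 ≈ -1.0502)
V = 9/4 (V = (2*(-¼) + 2)² = (-½ + 2)² = (3/2)² = 9/4 ≈ 2.2500)
(-57/u + k/V)*(-139 - 58) = (-57/1 - 272/(259*9/4))*(-139 - 58) = (-57*1 - 272/259*4/9)*(-197) = (-57 - 1088/2331)*(-197) = -133955/2331*(-197) = 26389135/2331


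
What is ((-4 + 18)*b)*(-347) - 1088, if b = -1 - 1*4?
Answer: 23202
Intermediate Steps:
b = -5 (b = -1 - 4 = -5)
((-4 + 18)*b)*(-347) - 1088 = ((-4 + 18)*(-5))*(-347) - 1088 = (14*(-5))*(-347) - 1088 = -70*(-347) - 1088 = 24290 - 1088 = 23202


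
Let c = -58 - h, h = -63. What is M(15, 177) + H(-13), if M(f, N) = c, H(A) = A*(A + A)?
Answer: 343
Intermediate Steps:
H(A) = 2*A² (H(A) = A*(2*A) = 2*A²)
c = 5 (c = -58 - 1*(-63) = -58 + 63 = 5)
M(f, N) = 5
M(15, 177) + H(-13) = 5 + 2*(-13)² = 5 + 2*169 = 5 + 338 = 343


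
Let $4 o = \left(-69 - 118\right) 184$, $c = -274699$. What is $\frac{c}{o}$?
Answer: $\frac{274699}{8602} \approx 31.934$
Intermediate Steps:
$o = -8602$ ($o = \frac{\left(-69 - 118\right) 184}{4} = \frac{\left(-187\right) 184}{4} = \frac{1}{4} \left(-34408\right) = -8602$)
$\frac{c}{o} = - \frac{274699}{-8602} = \left(-274699\right) \left(- \frac{1}{8602}\right) = \frac{274699}{8602}$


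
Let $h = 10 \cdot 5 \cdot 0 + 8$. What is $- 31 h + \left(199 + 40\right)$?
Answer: $-9$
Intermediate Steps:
$h = 8$ ($h = 10 \cdot 0 + 8 = 0 + 8 = 8$)
$- 31 h + \left(199 + 40\right) = \left(-31\right) 8 + \left(199 + 40\right) = -248 + 239 = -9$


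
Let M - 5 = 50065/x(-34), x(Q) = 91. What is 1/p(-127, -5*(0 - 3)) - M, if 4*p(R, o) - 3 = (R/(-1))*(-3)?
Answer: -1364066/2457 ≈ -555.18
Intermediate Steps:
M = 50520/91 (M = 5 + 50065/91 = 50520/91 ≈ 555.17)
p(R, o) = ¾ + 3*R/4 (p(R, o) = ¾ + ((R/(-1))*(-3))/4 = ¾ + ((R*(-1))*(-3))/4 = ¾ + (-R*(-3))/4 = ¾ + (3*R)/4 = ¾ + 3*R/4)
1/p(-127, -5*(0 - 3)) - M = 1/(¾ + (¾)*(-127)) - 1*50520/91 = 1/(¾ - 381/4) - 50520/91 = 1/(-189/2) - 50520/91 = -2/189 - 50520/91 = -1364066/2457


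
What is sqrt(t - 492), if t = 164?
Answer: 2*I*sqrt(82) ≈ 18.111*I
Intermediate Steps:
sqrt(t - 492) = sqrt(164 - 492) = sqrt(-328) = 2*I*sqrt(82)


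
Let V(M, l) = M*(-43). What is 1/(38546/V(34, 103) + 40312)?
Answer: 731/29448799 ≈ 2.4823e-5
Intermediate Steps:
V(M, l) = -43*M
1/(38546/V(34, 103) + 40312) = 1/(38546/((-43*34)) + 40312) = 1/(38546/(-1462) + 40312) = 1/(38546*(-1/1462) + 40312) = 1/(-19273/731 + 40312) = 1/(29448799/731) = 731/29448799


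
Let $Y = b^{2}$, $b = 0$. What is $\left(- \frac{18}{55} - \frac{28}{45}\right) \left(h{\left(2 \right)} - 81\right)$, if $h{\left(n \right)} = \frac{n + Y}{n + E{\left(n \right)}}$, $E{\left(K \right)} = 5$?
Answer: $\frac{53110}{693} \approx 76.638$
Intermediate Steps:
$Y = 0$ ($Y = 0^{2} = 0$)
$h{\left(n \right)} = \frac{n}{5 + n}$ ($h{\left(n \right)} = \frac{n + 0}{n + 5} = \frac{n}{5 + n}$)
$\left(- \frac{18}{55} - \frac{28}{45}\right) \left(h{\left(2 \right)} - 81\right) = \left(- \frac{18}{55} - \frac{28}{45}\right) \left(\frac{2}{5 + 2} - 81\right) = \left(\left(-18\right) \frac{1}{55} - \frac{28}{45}\right) \left(\frac{2}{7} - 81\right) = \left(- \frac{18}{55} - \frac{28}{45}\right) \left(2 \cdot \frac{1}{7} - 81\right) = - \frac{94 \left(\frac{2}{7} - 81\right)}{99} = \left(- \frac{94}{99}\right) \left(- \frac{565}{7}\right) = \frac{53110}{693}$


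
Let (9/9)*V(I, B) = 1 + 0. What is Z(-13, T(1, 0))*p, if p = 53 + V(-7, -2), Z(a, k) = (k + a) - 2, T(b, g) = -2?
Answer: -918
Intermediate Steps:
V(I, B) = 1 (V(I, B) = 1 + 0 = 1)
Z(a, k) = -2 + a + k (Z(a, k) = (a + k) - 2 = -2 + a + k)
p = 54 (p = 53 + 1 = 54)
Z(-13, T(1, 0))*p = (-2 - 13 - 2)*54 = -17*54 = -918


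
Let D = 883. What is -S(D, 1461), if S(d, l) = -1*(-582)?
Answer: -582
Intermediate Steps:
S(d, l) = 582
-S(D, 1461) = -1*582 = -582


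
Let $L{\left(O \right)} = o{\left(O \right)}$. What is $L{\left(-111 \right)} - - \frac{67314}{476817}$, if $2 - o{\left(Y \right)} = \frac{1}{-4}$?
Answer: $\frac{1520203}{635756} \approx 2.3912$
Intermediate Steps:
$o{\left(Y \right)} = \frac{9}{4}$ ($o{\left(Y \right)} = 2 - \frac{1}{-4} = 2 - - \frac{1}{4} = 2 + \frac{1}{4} = \frac{9}{4}$)
$L{\left(O \right)} = \frac{9}{4}$
$L{\left(-111 \right)} - - \frac{67314}{476817} = \frac{9}{4} - - \frac{67314}{476817} = \frac{9}{4} - \left(-67314\right) \frac{1}{476817} = \frac{9}{4} - - \frac{22438}{158939} = \frac{9}{4} + \frac{22438}{158939} = \frac{1520203}{635756}$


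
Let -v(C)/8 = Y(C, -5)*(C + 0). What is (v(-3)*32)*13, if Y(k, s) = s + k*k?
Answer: 39936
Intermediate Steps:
Y(k, s) = s + k²
v(C) = -8*C*(-5 + C²) (v(C) = -8*(-5 + C²)*(C + 0) = -8*(-5 + C²)*C = -8*C*(-5 + C²))
(v(-3)*32)*13 = ((8*(-3)*(5 - 1*(-3)²))*32)*13 = ((8*(-3)*(5 - 1*9))*32)*13 = ((8*(-3)*(5 - 9))*32)*13 = ((8*(-3)*(-4))*32)*13 = (96*32)*13 = 3072*13 = 39936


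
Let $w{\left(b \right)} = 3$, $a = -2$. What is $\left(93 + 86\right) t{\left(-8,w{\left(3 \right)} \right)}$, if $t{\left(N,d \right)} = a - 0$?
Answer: $-358$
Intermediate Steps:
$t{\left(N,d \right)} = -2$ ($t{\left(N,d \right)} = -2 - 0 = -2 + 0 = -2$)
$\left(93 + 86\right) t{\left(-8,w{\left(3 \right)} \right)} = \left(93 + 86\right) \left(-2\right) = 179 \left(-2\right) = -358$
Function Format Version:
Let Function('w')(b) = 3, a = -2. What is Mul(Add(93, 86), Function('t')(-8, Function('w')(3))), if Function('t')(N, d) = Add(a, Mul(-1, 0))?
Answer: -358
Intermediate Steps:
Function('t')(N, d) = -2 (Function('t')(N, d) = Add(-2, Mul(-1, 0)) = Add(-2, 0) = -2)
Mul(Add(93, 86), Function('t')(-8, Function('w')(3))) = Mul(Add(93, 86), -2) = Mul(179, -2) = -358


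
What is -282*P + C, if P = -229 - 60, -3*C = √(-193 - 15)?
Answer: 81498 - 4*I*√13/3 ≈ 81498.0 - 4.8074*I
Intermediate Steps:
C = -4*I*√13/3 (C = -√(-193 - 15)/3 = -4*I*√13/3 ≈ -4.8074*I)
P = -289
-282*P + C = -282*(-289) - 4*I*√13/3 = 81498 - 4*I*√13/3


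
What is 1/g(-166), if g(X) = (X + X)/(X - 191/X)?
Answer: 27365/55112 ≈ 0.49653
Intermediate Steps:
g(X) = 2*X/(X - 191/X) (g(X) = (2*X)/(X - 191/X) = 2*X/(X - 191/X))
1/g(-166) = 1/(2*(-166)²/(-191 + (-166)²)) = 1/(2*27556/(-191 + 27556)) = 1/(2*27556/27365) = 1/(2*27556*(1/27365)) = 1/(55112/27365) = 27365/55112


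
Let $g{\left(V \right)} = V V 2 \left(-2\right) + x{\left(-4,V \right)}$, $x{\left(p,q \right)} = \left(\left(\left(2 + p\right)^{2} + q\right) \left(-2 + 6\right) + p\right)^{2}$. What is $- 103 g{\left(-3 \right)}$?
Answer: $3708$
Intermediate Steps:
$x{\left(p,q \right)} = \left(p + 4 q + 4 \left(2 + p\right)^{2}\right)^{2}$ ($x{\left(p,q \right)} = \left(\left(q + \left(2 + p\right)^{2}\right) 4 + p\right)^{2} = \left(\left(4 q + 4 \left(2 + p\right)^{2}\right) + p\right)^{2} = \left(p + 4 q + 4 \left(2 + p\right)^{2}\right)^{2}$)
$g{\left(V \right)} = \left(12 + 4 V\right)^{2} - 4 V^{2}$ ($g{\left(V \right)} = V V 2 \left(-2\right) + \left(-4 + 4 V + 4 \left(2 - 4\right)^{2}\right)^{2} = V 2 V \left(-2\right) + \left(-4 + 4 V + 4 \left(-2\right)^{2}\right)^{2} = V \left(- 4 V\right) + \left(-4 + 4 V + 4 \cdot 4\right)^{2} = - 4 V^{2} + \left(-4 + 4 V + 16\right)^{2} = - 4 V^{2} + \left(12 + 4 V\right)^{2} = \left(12 + 4 V\right)^{2} - 4 V^{2}$)
$- 103 g{\left(-3 \right)} = - 103 \left(144 + 12 \left(-3\right)^{2} + 96 \left(-3\right)\right) = - 103 \left(144 + 12 \cdot 9 - 288\right) = - 103 \left(144 + 108 - 288\right) = \left(-103\right) \left(-36\right) = 3708$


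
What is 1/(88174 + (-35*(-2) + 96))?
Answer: 1/88340 ≈ 1.1320e-5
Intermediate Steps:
1/(88174 + (-35*(-2) + 96)) = 1/(88174 + (70 + 96)) = 1/(88174 + 166) = 1/88340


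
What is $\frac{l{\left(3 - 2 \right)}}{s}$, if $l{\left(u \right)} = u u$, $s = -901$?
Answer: $- \frac{1}{901} \approx -0.0011099$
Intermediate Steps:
$l{\left(u \right)} = u^{2}$
$\frac{l{\left(3 - 2 \right)}}{s} = \frac{\left(3 - 2\right)^{2}}{-901} = \left(3 - 2\right)^{2} \left(- \frac{1}{901}\right) = 1^{2} \left(- \frac{1}{901}\right) = 1 \left(- \frac{1}{901}\right) = - \frac{1}{901}$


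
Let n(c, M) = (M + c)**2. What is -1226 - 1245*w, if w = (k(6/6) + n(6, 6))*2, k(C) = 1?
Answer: -362276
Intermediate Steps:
w = 290 (w = (1 + (6 + 6)**2)*2 = (1 + 12**2)*2 = (1 + 144)*2 = 145*2 = 290)
-1226 - 1245*w = -1226 - 1245*290 = -1226 - 361050 = -362276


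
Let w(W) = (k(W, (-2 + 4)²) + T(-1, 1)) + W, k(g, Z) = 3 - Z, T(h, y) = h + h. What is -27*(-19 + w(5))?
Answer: 459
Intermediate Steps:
T(h, y) = 2*h
w(W) = -3 + W (w(W) = ((3 - (-2 + 4)²) + 2*(-1)) + W = ((3 - 1*2²) - 2) + W = ((3 - 1*4) - 2) + W = ((3 - 4) - 2) + W = (-1 - 2) + W = -3 + W)
-27*(-19 + w(5)) = -27*(-19 + (-3 + 5)) = -27*(-19 + 2) = -27*(-17) = 459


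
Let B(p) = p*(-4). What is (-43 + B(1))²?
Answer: 2209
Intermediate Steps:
B(p) = -4*p
(-43 + B(1))² = (-43 - 4*1)² = (-43 - 4)² = (-47)² = 2209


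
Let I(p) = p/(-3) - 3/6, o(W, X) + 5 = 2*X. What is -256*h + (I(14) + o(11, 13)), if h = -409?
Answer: 628319/6 ≈ 1.0472e+5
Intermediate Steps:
o(W, X) = -5 + 2*X
I(p) = -½ - p/3 (I(p) = p*(-⅓) - 3*⅙ = -p/3 - ½ = -½ - p/3)
-256*h + (I(14) + o(11, 13)) = -256*(-409) + ((-½ - ⅓*14) + (-5 + 2*13)) = 104704 + ((-½ - 14/3) + (-5 + 26)) = 104704 + (-31/6 + 21) = 104704 + 95/6 = 628319/6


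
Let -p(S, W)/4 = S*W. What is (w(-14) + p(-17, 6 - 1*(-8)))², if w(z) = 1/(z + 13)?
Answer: 904401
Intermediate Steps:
p(S, W) = -4*S*W
w(z) = 1/(13 + z)
(w(-14) + p(-17, 6 - 1*(-8)))² = (1/(13 - 14) - 4*(-17)*(6 - 1*(-8)))² = (1/(-1) - 4*(-17)*(6 + 8))² = (-1 - 4*(-17)*14)² = (-1 + 952)² = 951² = 904401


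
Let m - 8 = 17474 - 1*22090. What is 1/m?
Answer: -1/4608 ≈ -0.00021701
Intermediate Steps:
m = -4608 (m = 8 + (17474 - 1*22090) = 8 + (17474 - 22090) = 8 - 4616 = -4608)
1/m = 1/(-4608) = -1/4608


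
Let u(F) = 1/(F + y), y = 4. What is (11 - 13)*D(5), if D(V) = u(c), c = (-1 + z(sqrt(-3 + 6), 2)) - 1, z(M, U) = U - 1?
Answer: -2/3 ≈ -0.66667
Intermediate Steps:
z(M, U) = -1 + U
c = -1 (c = (-1 + (-1 + 2)) - 1 = (-1 + 1) - 1 = 0 - 1 = -1)
u(F) = 1/(4 + F) (u(F) = 1/(F + 4) = 1/(4 + F))
D(V) = 1/3 (D(V) = 1/(4 - 1) = 1/3)
(11 - 13)*D(5) = (11 - 13)*(1/3) = -2*1/3 = -2/3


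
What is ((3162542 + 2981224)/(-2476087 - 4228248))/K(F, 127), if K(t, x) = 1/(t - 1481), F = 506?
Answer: 1198034370/1340867 ≈ 893.48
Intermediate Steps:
K(t, x) = 1/(-1481 + t)
((3162542 + 2981224)/(-2476087 - 4228248))/K(F, 127) = ((3162542 + 2981224)/(-2476087 - 4228248))/(1/(-1481 + 506)) = (6143766/(-6704335))/(1/(-975)) = (6143766*(-1/6704335))/(-1/975) = -6143766/6704335*(-975) = 1198034370/1340867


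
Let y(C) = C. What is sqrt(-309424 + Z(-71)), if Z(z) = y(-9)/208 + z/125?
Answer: 11*I*sqrt(4321715645)/1300 ≈ 556.26*I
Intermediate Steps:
Z(z) = -9/208 + z/125
sqrt(-309424 + Z(-71)) = sqrt(-309424 + (-9/208 + (1/125)*(-71))) = sqrt(-309424 + (-9/208 - 71/125)) = sqrt(-309424 - 15893/26000) = sqrt(-8045039893/26000) = 11*I*sqrt(4321715645)/1300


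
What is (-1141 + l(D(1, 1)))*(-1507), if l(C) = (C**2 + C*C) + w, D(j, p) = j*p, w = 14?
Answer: 1695375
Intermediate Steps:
l(C) = 14 + 2*C**2 (l(C) = (C**2 + C*C) + 14 = (C**2 + C**2) + 14 = 2*C**2 + 14 = 14 + 2*C**2)
(-1141 + l(D(1, 1)))*(-1507) = (-1141 + (14 + 2*(1*1)**2))*(-1507) = (-1141 + (14 + 2*1**2))*(-1507) = (-1141 + (14 + 2*1))*(-1507) = (-1141 + (14 + 2))*(-1507) = (-1141 + 16)*(-1507) = -1125*(-1507) = 1695375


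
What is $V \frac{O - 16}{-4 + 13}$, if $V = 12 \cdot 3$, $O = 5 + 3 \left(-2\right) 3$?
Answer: $-116$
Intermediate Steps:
$O = -13$ ($O = 5 - 18 = -13$)
$V = 36$
$V \frac{O - 16}{-4 + 13} = 36 \frac{-13 - 16}{-4 + 13} = 36 \left(- \frac{29}{9}\right) = -116$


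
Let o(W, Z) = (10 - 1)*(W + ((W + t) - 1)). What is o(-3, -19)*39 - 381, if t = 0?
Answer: -2838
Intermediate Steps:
o(W, Z) = -9 + 18*W (o(W, Z) = (10 - 1)*(W + ((W + 0) - 1)) = 9*(W + (W - 1)) = 9*(W + (-1 + W)) = 9*(-1 + 2*W) = -9 + 18*W)
o(-3, -19)*39 - 381 = (-9 + 18*(-3))*39 - 381 = (-9 - 54)*39 - 381 = -63*39 - 381 = -2457 - 381 = -2838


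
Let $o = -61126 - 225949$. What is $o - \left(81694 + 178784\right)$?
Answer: $-547553$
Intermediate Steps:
$o = -287075$ ($o = -61126 - 225949 = -287075$)
$o - \left(81694 + 178784\right) = -287075 - \left(81694 + 178784\right) = -287075 - 260478 = -547553$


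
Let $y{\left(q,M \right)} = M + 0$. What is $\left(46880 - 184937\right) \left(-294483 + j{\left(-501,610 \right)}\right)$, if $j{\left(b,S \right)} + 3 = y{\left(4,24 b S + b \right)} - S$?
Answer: $1053407629509$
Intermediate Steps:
$y{\left(q,M \right)} = M$
$j{\left(b,S \right)} = -3 + b - S + 24 S b$ ($j{\left(b,S \right)} = -3 - \left(S - b - 24 b S\right) = -3 - \left(S - b - 24 S b\right) = -3 + \left(b - S + 24 S b\right) = -3 + b - S + 24 S b$)
$\left(46880 - 184937\right) \left(-294483 + j{\left(-501,610 \right)}\right) = \left(46880 - 184937\right) \left(-294483 - \left(613 + 501 \left(1 + 24 \cdot 610\right)\right)\right) = - 138057 \left(-294483 - \left(613 + 501 \left(1 + 14640\right)\right)\right) = - 138057 \left(-294483 - 7335754\right) = \left(-138057\right) \left(-7630237\right) = 1053407629509$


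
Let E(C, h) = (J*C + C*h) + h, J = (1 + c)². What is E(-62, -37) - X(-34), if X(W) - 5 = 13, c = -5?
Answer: 1247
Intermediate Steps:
X(W) = 18 (X(W) = 5 + 13 = 18)
J = 16 (J = (1 - 5)² = (-4)² = 16)
E(C, h) = h + 16*C + C*h (E(C, h) = (16*C + C*h) + h = h + 16*C + C*h)
E(-62, -37) - X(-34) = (-37 + 16*(-62) - 62*(-37)) - 1*18 = (-37 - 992 + 2294) - 18 = 1265 - 18 = 1247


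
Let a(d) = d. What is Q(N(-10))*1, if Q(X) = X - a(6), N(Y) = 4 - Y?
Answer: 8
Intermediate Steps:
Q(X) = -6 + X (Q(X) = X - 1*6 = X - 6 = -6 + X)
Q(N(-10))*1 = (-6 + (4 - 1*(-10)))*1 = (-6 + (4 + 10))*1 = (-6 + 14)*1 = 8*1 = 8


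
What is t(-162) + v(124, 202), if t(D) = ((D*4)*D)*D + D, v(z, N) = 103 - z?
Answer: -17006295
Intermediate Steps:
t(D) = D + 4*D³ (t(D) = ((4*D)*D)*D + D = (4*D²)*D + D = 4*D³ + D = D + 4*D³)
t(-162) + v(124, 202) = (-162 + 4*(-162)³) + (103 - 1*124) = (-162 + 4*(-4251528)) + (103 - 124) = (-162 - 17006112) - 21 = -17006274 - 21 = -17006295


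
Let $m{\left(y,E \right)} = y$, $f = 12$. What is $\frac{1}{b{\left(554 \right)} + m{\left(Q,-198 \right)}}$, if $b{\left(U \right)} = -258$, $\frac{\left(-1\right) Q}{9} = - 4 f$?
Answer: $\frac{1}{174} \approx 0.0057471$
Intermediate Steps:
$Q = 432$ ($Q = - 9 \left(\left(-4\right) 12\right) = \left(-9\right) \left(-48\right) = 432$)
$\frac{1}{b{\left(554 \right)} + m{\left(Q,-198 \right)}} = \frac{1}{-258 + 432} = \frac{1}{174}$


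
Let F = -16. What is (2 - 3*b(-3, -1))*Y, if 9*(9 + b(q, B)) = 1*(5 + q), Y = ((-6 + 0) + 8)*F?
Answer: -2720/3 ≈ -906.67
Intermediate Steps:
Y = -32 (Y = ((-6 + 0) + 8)*(-16) = (-6 + 8)*(-16) = 2*(-16) = -32)
b(q, B) = -76/9 + q/9 (b(q, B) = -9 + (1*(5 + q))/9 = -9 + (5 + q)/9 = -9 + (5/9 + q/9) = -76/9 + q/9)
(2 - 3*b(-3, -1))*Y = (2 - 3*(-76/9 + (1/9)*(-3)))*(-32) = (2 - 3*(-76/9 - 1/3))*(-32) = (2 - 3*(-79/9))*(-32) = (2 + 79/3)*(-32) = (85/3)*(-32) = -2720/3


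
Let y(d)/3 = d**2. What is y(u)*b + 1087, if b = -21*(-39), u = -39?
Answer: 3738184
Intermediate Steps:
y(d) = 3*d**2
b = 819
y(u)*b + 1087 = (3*(-39)**2)*819 + 1087 = (3*1521)*819 + 1087 = 4563*819 + 1087 = 3737097 + 1087 = 3738184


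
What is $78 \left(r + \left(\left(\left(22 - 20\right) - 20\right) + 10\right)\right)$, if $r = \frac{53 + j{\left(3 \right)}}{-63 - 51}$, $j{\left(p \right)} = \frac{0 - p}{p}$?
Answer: $- \frac{12532}{19} \approx -659.58$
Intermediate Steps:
$j{\left(p \right)} = -1$ ($j{\left(p \right)} = \frac{\left(-1\right) p}{p} = -1$)
$r = - \frac{26}{57}$ ($r = \frac{53 - 1}{-63 - 51} = \frac{52}{-114} = 52 \left(- \frac{1}{114}\right) = - \frac{26}{57} \approx -0.45614$)
$78 \left(r + \left(\left(\left(22 - 20\right) - 20\right) + 10\right)\right) = 78 \left(- \frac{26}{57} + \left(\left(\left(22 - 20\right) - 20\right) + 10\right)\right) = 78 \left(- \frac{26}{57} + \left(\left(2 - 20\right) + 10\right)\right) = 78 \left(- \frac{26}{57} + \left(-18 + 10\right)\right) = 78 \left(- \frac{26}{57} - 8\right) = 78 \left(- \frac{482}{57}\right) = - \frac{12532}{19}$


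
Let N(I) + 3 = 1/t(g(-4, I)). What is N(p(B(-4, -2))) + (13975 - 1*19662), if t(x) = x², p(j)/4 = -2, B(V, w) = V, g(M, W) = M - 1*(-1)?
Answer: -51209/9 ≈ -5689.9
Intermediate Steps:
g(M, W) = 1 + M (g(M, W) = M + 1 = 1 + M)
p(j) = -8 (p(j) = 4*(-2) = -8)
N(I) = -26/9 (N(I) = -3 + 1/((1 - 4)²) = -3 + 1/((-3)²) = -3 + 1/9 = -3 + ⅑ = -26/9)
N(p(B(-4, -2))) + (13975 - 1*19662) = -26/9 + (13975 - 1*19662) = -26/9 + (13975 - 19662) = -26/9 - 5687 = -51209/9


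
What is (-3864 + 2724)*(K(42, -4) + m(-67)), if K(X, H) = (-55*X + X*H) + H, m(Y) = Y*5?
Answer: 3211380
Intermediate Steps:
m(Y) = 5*Y
K(X, H) = H - 55*X + H*X (K(X, H) = (-55*X + H*X) + H = H - 55*X + H*X)
(-3864 + 2724)*(K(42, -4) + m(-67)) = (-3864 + 2724)*((-4 - 55*42 - 4*42) + 5*(-67)) = -1140*((-4 - 2310 - 168) - 335) = -1140*(-2482 - 335) = -1140*(-2817) = 3211380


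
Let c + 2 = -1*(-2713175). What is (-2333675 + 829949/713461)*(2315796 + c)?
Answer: -8373159304394207994/713461 ≈ -1.1736e+13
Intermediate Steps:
c = 2713173 (c = -2 - 1*(-2713175) = -2 + 2713175 = 2713173)
(-2333675 + 829949/713461)*(2315796 + c) = (-2333675 + 829949/713461)*(2315796 + 2713173) = (-2333675 + 829949*(1/713461))*5028969 = (-2333675 + 829949/713461)*5028969 = -1664985269226/713461*5028969 = -8373159304394207994/713461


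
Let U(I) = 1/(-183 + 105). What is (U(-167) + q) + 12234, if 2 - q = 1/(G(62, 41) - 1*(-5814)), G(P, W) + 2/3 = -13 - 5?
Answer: 4148329967/339027 ≈ 12236.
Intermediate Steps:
G(P, W) = -56/3 (G(P, W) = -⅔ + (-13 - 5) = -⅔ - 18 = -56/3)
U(I) = -1/78 (U(I) = 1/(-78) = -1/78)
q = 34769/17386 (q = 2 - 1/(-56/3 - 1*(-5814)) = 2 - 1/(-56/3 + 5814) = 2 - 1/17386/3 = 2 - 1*3/17386 = 2 - 3/17386 = 34769/17386 ≈ 1.9998)
(U(-167) + q) + 12234 = (-1/78 + 34769/17386) + 12234 = 673649/339027 + 12234 = 4148329967/339027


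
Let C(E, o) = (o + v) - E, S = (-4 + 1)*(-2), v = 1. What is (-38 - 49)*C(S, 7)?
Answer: -174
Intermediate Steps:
S = 6 (S = -3*(-2) = 6)
C(E, o) = 1 + o - E (C(E, o) = (o + 1) - E = (1 + o) - E = 1 + o - E)
(-38 - 49)*C(S, 7) = (-38 - 49)*(1 + 7 - 1*6) = -87*(1 + 7 - 6) = -87*2 = -174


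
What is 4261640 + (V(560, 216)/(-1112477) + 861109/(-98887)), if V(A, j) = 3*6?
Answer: 468819983437485401/110009513099 ≈ 4.2616e+6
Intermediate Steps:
V(A, j) = 18
4261640 + (V(560, 216)/(-1112477) + 861109/(-98887)) = 4261640 + (18/(-1112477) + 861109/(-98887)) = 4261640 + (18*(-1/1112477) + 861109*(-1/98887)) = 4261640 + (-18/1112477 - 861109/98887) = 4261640 - 957965736959/110009513099 = 468819983437485401/110009513099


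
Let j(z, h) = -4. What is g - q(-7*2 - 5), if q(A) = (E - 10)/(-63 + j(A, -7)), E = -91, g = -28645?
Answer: -1919316/67 ≈ -28647.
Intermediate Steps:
q(A) = 101/67 (q(A) = (-91 - 10)/(-63 - 4) = -101/(-67) = -101*(-1/67) = 101/67)
g - q(-7*2 - 5) = -28645 - 1*101/67 = -28645 - 101/67 = -1919316/67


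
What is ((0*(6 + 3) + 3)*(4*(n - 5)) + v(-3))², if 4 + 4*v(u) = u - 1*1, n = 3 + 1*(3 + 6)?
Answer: 6724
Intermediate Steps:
n = 12 (n = 3 + 1*9 = 3 + 9 = 12)
v(u) = -5/4 + u/4 (v(u) = -1 + (u - 1*1)/4 = -1 + (u - 1)/4 = -1 + (-1 + u)/4 = -1 + (-¼ + u/4) = -5/4 + u/4)
((0*(6 + 3) + 3)*(4*(n - 5)) + v(-3))² = ((0*(6 + 3) + 3)*(4*(12 - 5)) + (-5/4 + (¼)*(-3)))² = ((0*9 + 3)*(4*7) + (-5/4 - ¾))² = ((0 + 3)*28 - 2)² = (3*28 - 2)² = (84 - 2)² = 82² = 6724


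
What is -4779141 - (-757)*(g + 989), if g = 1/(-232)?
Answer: -935069333/232 ≈ -4.0305e+6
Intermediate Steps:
g = -1/232 ≈ -0.0043103
-4779141 - (-757)*(g + 989) = -4779141 - (-757)*(-1/232 + 989) = -4779141 - (-757)*229447/232 = -4779141 - 1*(-173691379/232) = -4779141 + 173691379/232 = -935069333/232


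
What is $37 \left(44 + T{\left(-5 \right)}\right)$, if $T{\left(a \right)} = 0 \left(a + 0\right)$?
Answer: $1628$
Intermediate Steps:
$T{\left(a \right)} = 0$ ($T{\left(a \right)} = 0 a = 0$)
$37 \left(44 + T{\left(-5 \right)}\right) = 37 \left(44 + 0\right) = 37 \cdot 44 = 1628$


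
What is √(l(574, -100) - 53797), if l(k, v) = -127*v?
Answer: I*√41097 ≈ 202.72*I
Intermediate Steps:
√(l(574, -100) - 53797) = √(-127*(-100) - 53797) = √(12700 - 53797) = √(-41097) = I*√41097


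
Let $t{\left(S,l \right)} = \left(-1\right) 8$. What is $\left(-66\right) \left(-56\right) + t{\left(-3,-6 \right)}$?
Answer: $3688$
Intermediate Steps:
$t{\left(S,l \right)} = -8$
$\left(-66\right) \left(-56\right) + t{\left(-3,-6 \right)} = \left(-66\right) \left(-56\right) - 8 = 3696 - 8 = 3688$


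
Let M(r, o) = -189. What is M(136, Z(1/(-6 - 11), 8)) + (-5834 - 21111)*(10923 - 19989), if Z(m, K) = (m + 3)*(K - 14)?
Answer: 244283181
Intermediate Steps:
Z(m, K) = (-14 + K)*(3 + m) (Z(m, K) = (3 + m)*(-14 + K) = (-14 + K)*(3 + m))
M(136, Z(1/(-6 - 11), 8)) + (-5834 - 21111)*(10923 - 19989) = -189 + (-5834 - 21111)*(10923 - 19989) = -189 - 26945*(-9066) = -189 + 244283370 = 244283181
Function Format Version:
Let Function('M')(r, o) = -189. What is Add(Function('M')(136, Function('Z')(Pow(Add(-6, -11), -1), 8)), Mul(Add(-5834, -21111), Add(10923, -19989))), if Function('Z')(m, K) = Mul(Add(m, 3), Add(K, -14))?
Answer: 244283181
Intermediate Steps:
Function('Z')(m, K) = Mul(Add(-14, K), Add(3, m)) (Function('Z')(m, K) = Mul(Add(3, m), Add(-14, K)) = Mul(Add(-14, K), Add(3, m)))
Add(Function('M')(136, Function('Z')(Pow(Add(-6, -11), -1), 8)), Mul(Add(-5834, -21111), Add(10923, -19989))) = Add(-189, Mul(Add(-5834, -21111), Add(10923, -19989))) = Add(-189, Mul(-26945, -9066)) = Add(-189, 244283370) = 244283181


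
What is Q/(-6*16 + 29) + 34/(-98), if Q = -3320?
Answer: 161541/3283 ≈ 49.205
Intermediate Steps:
Q/(-6*16 + 29) + 34/(-98) = -3320/(-6*16 + 29) + 34/(-98) = -3320/(-96 + 29) + 34*(-1/98) = -3320/(-67) - 17/49 = -3320*(-1/67) - 17/49 = 3320/67 - 17/49 = 161541/3283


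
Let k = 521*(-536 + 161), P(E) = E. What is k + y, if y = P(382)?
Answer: -194993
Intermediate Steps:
y = 382
k = -195375 (k = 521*(-375) = -195375)
k + y = -195375 + 382 = -194993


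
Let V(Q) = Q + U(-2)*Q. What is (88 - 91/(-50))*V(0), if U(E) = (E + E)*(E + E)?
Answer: 0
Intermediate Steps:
U(E) = 4*E² (U(E) = (2*E)*(2*E) = 4*E²)
V(Q) = 17*Q (V(Q) = Q + (4*(-2)²)*Q = Q + (4*4)*Q = Q + 16*Q = 17*Q)
(88 - 91/(-50))*V(0) = (88 - 91/(-50))*(17*0) = (88 - 91*(-1/50))*0 = (88 + 91/50)*0 = (4491/50)*0 = 0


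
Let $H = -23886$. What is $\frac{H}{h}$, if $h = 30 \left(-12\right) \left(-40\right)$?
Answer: $- \frac{1327}{800} \approx -1.6588$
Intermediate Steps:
$h = 14400$ ($h = \left(-360\right) \left(-40\right) = 14400$)
$\frac{H}{h} = - \frac{23886}{14400} = \left(-23886\right) \frac{1}{14400} = - \frac{1327}{800}$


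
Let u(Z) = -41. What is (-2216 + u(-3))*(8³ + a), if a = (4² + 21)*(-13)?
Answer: -69967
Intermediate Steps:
a = -481 (a = (16 + 21)*(-13) = 37*(-13) = -481)
(-2216 + u(-3))*(8³ + a) = (-2216 - 41)*(8³ - 481) = -2257*(512 - 481) = -2257*31 = -69967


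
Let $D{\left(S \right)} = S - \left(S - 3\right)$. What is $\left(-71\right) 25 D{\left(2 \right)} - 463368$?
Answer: $-468693$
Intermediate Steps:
$D{\left(S \right)} = 3$ ($D{\left(S \right)} = S - \left(-3 + S\right) = 3$)
$\left(-71\right) 25 D{\left(2 \right)} - 463368 = \left(-71\right) 25 \cdot 3 - 463368 = \left(-1775\right) 3 - 463368 = -5325 - 463368 = -468693$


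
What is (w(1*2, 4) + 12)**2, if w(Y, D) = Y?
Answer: 196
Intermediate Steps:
(w(1*2, 4) + 12)**2 = (1*2 + 12)**2 = (2 + 12)**2 = 14**2 = 196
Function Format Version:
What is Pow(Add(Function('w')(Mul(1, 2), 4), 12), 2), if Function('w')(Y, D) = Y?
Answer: 196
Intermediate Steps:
Pow(Add(Function('w')(Mul(1, 2), 4), 12), 2) = Pow(Add(Mul(1, 2), 12), 2) = Pow(Add(2, 12), 2) = Pow(14, 2) = 196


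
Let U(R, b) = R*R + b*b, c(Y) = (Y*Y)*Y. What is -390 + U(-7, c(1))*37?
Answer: 1460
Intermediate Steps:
c(Y) = Y**3 (c(Y) = Y**2*Y = Y**3)
U(R, b) = R**2 + b**2
-390 + U(-7, c(1))*37 = -390 + ((-7)**2 + (1**3)**2)*37 = -390 + (49 + 1**2)*37 = -390 + (49 + 1)*37 = -390 + 50*37 = -390 + 1850 = 1460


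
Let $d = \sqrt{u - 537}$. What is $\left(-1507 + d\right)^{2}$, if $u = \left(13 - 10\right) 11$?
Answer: $2270545 - 18084 i \sqrt{14} \approx 2.2705 \cdot 10^{6} - 67664.0 i$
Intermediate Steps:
$u = 33$ ($u = 3 \cdot 11 = 33$)
$d = 6 i \sqrt{14}$ ($d = \sqrt{33 - 537} = \sqrt{-504} = 6 i \sqrt{14} \approx 22.45 i$)
$\left(-1507 + d\right)^{2} = \left(-1507 + 6 i \sqrt{14}\right)^{2}$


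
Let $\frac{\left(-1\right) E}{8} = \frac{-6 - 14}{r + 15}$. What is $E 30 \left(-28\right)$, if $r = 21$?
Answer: $- \frac{11200}{3} \approx -3733.3$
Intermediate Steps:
$E = \frac{40}{9}$ ($E = - 8 \frac{-6 - 14}{21 + 15} = - 8 \left(- \frac{20}{36}\right) = - 8 \left(\left(-20\right) \frac{1}{36}\right) = \left(-8\right) \left(- \frac{5}{9}\right) = \frac{40}{9} \approx 4.4444$)
$E 30 \left(-28\right) = \frac{40}{9} \cdot 30 \left(-28\right) = \frac{400}{3} \left(-28\right) = - \frac{11200}{3}$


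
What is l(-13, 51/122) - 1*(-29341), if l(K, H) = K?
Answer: 29328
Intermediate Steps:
l(-13, 51/122) - 1*(-29341) = -13 - 1*(-29341) = -13 + 29341 = 29328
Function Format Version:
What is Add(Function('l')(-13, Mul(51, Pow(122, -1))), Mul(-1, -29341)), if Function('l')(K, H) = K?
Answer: 29328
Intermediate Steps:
Add(Function('l')(-13, Mul(51, Pow(122, -1))), Mul(-1, -29341)) = Add(-13, Mul(-1, -29341)) = Add(-13, 29341) = 29328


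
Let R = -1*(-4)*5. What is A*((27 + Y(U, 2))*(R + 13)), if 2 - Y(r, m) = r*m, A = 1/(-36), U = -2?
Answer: -121/4 ≈ -30.250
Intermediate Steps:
A = -1/36 ≈ -0.027778
Y(r, m) = 2 - m*r (Y(r, m) = 2 - r*m = 2 - m*r)
R = 20 (R = 4*5 = 20)
A*((27 + Y(U, 2))*(R + 13)) = -(27 + (2 - 1*2*(-2)))*(20 + 13)/36 = -(27 + (2 + 4))*33/36 = -(27 + 6)*33/36 = -11*33/12 = -1/36*1089 = -121/4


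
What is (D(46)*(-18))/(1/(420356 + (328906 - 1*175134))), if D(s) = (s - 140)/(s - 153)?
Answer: -971424576/107 ≈ -9.0787e+6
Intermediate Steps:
D(s) = (-140 + s)/(-153 + s)
(D(46)*(-18))/(1/(420356 + (328906 - 1*175134))) = (((-140 + 46)/(-153 + 46))*(-18))/(1/(420356 + (328906 - 1*175134))) = ((-94/(-107))*(-18))/(1/(420356 + (328906 - 175134))) = (-1/107*(-94)*(-18))/(1/(420356 + 153772)) = ((94/107)*(-18))/(1/574128) = -1692/(107*1/574128) = -1692/107*574128 = -971424576/107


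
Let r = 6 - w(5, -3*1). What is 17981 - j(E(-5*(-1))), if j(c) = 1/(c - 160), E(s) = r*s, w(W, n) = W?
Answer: 2787056/155 ≈ 17981.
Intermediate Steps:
r = 1 (r = 6 - 1*5 = 6 - 5 = 1)
E(s) = s (E(s) = 1*s = s)
j(c) = 1/(-160 + c)
17981 - j(E(-5*(-1))) = 17981 - 1/(-160 - 5*(-1)) = 17981 - 1/(-160 + 5) = 17981 - 1/(-155) = 17981 - 1*(-1/155) = 17981 + 1/155 = 2787056/155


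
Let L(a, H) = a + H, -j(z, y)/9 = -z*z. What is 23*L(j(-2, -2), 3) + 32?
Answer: 929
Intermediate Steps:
j(z, y) = 9*z**2 (j(z, y) = -(-9)*z*z = -(-9)*z**2 = 9*z**2)
L(a, H) = H + a
23*L(j(-2, -2), 3) + 32 = 23*(3 + 9*(-2)**2) + 32 = 23*(3 + 9*4) + 32 = 23*(3 + 36) + 32 = 23*39 + 32 = 897 + 32 = 929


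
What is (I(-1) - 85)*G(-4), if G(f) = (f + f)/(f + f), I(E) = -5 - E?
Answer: -89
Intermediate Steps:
G(f) = 1 (G(f) = (2*f)/((2*f)) = (2*f)*(1/(2*f)) = 1)
(I(-1) - 85)*G(-4) = ((-5 - 1*(-1)) - 85)*1 = ((-5 + 1) - 85)*1 = (-4 - 85)*1 = -89*1 = -89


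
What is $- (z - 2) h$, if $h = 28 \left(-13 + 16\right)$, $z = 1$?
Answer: $84$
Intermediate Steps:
$h = 84$ ($h = 28 \cdot 3 = 84$)
$- (z - 2) h = - (1 - 2) 84 = \left(-1\right) \left(-1\right) 84 = 1 \cdot 84 = 84$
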